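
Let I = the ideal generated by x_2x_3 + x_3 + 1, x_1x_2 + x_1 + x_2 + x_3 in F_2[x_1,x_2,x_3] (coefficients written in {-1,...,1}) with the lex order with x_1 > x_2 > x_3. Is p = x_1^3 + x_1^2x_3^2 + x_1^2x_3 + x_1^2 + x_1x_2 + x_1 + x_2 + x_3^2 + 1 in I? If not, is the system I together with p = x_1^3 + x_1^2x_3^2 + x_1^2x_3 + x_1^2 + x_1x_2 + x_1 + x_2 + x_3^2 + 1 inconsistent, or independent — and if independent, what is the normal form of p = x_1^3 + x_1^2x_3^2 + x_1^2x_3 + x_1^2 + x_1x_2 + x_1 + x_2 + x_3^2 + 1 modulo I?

First compute the reduced Gröbner basis of I by Buchberger's algorithm.
f_1 = x_2x_3 + x_3 + 1, LT = x_2x_3.
f_2 = x_1x_2 + x_1 + x_2 + x_3, LT = x_1x_2.

S(f_1,f_2): lcm = x_1x_2x_3. S = x_1 + x_2x_3 + x_3^2.
  leading term x_1: no divisor's leading term divides it; move x_1 to the remainder.
  leading term x_2x_3: subtract (1)·f_1 from x_2x_3 + x_3^2 → x_3^2 + x_3 + 1
  leading term x_3^2: no divisor's leading term divides it; move x_3^2 to the remainder.
  leading term x_3: no divisor's leading term divides it; move x_3 to the remainder.
  leading term 1: no divisor's leading term divides it; move 1 to the remainder.
  remainder x_1 + x_3^2 + x_3 + 1 ≠ 0; add h_3 = x_1 + x_3^2 + x_3 + 1 to the basis.

The other S-polynomials (S(f_1,h_3), S(f_2,h_3)) all reduce to 0 modulo the current basis, so we have a Gröbner basis.
Inter-reduce: drop elements whose leading term is divisible by another's, tail-reduce, and make monic.
Reduced Gröbner basis: {x_1 + x_3^2 + x_3 + 1, x_2x_3 + x_3 + 1}.
Label its elements g_1 = x_1 + x_3^2 + x_3 + 1, g_2 = x_2x_3 + x_3 + 1.

Reduce p = x_1^3 + x_1^2x_3^2 + x_1^2x_3 + x_1^2 + x_1x_2 + x_1 + x_2 + x_3^2 + 1 modulo G:
  leading term x_1^3: subtract (x_1^2)·g_1 from x_1^3 + x_1^2x_3^2 + x_1^2x_3 + x_1^2 + x_1x_2 + x_1 + x_2 + x_3^2 + 1 → x_1x_2 + x_1 + x_2 + x_3^2 + 1
  leading term x_1x_2: subtract (x_2)·g_1 from x_1x_2 + x_1 + x_2 + x_3^2 + 1 → x_1 + x_2x_3^2 + x_2x_3 + x_3^2 + 1
  leading term x_1: subtract (1)·g_1 from x_1 + x_2x_3^2 + x_2x_3 + x_3^2 + 1 → x_2x_3^2 + x_2x_3 + x_3
  leading term x_2x_3^2: subtract (x_3)·g_2 from x_2x_3^2 + x_2x_3 + x_3 → x_2x_3 + x_3^2
  leading term x_2x_3: subtract (1)·g_2 from x_2x_3 + x_3^2 → x_3^2 + x_3 + 1
  leading term x_3^2: no divisor's leading term divides it; move x_3^2 to the remainder.
  leading term x_3: no divisor's leading term divides it; move x_3 to the remainder.
  leading term 1: no divisor's leading term divides it; move 1 to the remainder.
  normal form = x_3^2 + x_3 + 1.
The normal form is nonzero, so p ∉ I. Since p minus its normal form lies in I, I + (p) = I + (r) where r = x_3^2 + x_3 + 1; decide whether this ideal is the whole ring.
Run Buchberger on G together with r (pairs among the g_i already reduce to 0 since G is a Gröbner basis):
g_1 = x_1 + x_3^2 + x_3 + 1, LT = x_1.
g_2 = x_2x_3 + x_3 + 1, LT = x_2x_3.
r = x_3^2 + x_3 + 1, LT = x_3^2.

S(g_2,r): lcm = x_2x_3^2. S = x_2x_3 + x_2 + x_3^2 + x_3.
  leading term x_2x_3: subtract (1)·g_2 from x_2x_3 + x_2 + x_3^2 + x_3 → x_2 + x_3^2 + 1
  leading term x_2: no divisor's leading term divides it; move x_2 to the remainder.
  leading term x_3^2: subtract (1)·r from x_3^2 + 1 → x_3
  leading term x_3: no divisor's leading term divides it; move x_3 to the remainder.
  remainder x_2 + x_3 ≠ 0; add m_4 = x_2 + x_3 to the basis.

The other S-polynomials (S(g_1,g_2), S(g_1,r), S(g_1,m_4), S(g_2,m_4), S(r,m_4)) all reduce to 0 modulo the current basis, so we have a Gröbner basis.
Inter-reduce: drop elements whose leading term is divisible by another's, tail-reduce, and make monic.
Reduced Gröbner basis: {x_1, x_2 + x_3, x_3^2 + x_3 + 1}.
The reduced Gröbner basis of I + (p) is {x_1, x_2 + x_3, x_3^2 + x_3 + 1} ≠ {1}, a proper ideal, so the enlarged system stays consistent: p is independent of I, with normal form x_3^2 + x_3 + 1.

x_1^3 + x_1^2x_3^2 + x_1^2x_3 + x_1^2 + x_1x_2 + x_1 + x_2 + x_3^2 + 1 is independent of I; its normal form modulo I is x_3^2 + x_3 + 1.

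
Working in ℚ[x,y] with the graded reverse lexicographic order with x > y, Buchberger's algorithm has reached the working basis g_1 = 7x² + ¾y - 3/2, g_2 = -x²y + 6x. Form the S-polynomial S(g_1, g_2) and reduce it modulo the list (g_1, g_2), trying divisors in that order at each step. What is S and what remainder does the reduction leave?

S(g_1, g_2) = 3/28y² + 6x - 3/14y; remainder on division = 3/28y² + 6x - 3/14y.

lcm(LM(g_1), LM(g_2)) = x²y.
S = (lcm/LT(g_1))·g_1 − (lcm/LT(g_2))·g_2 = 3/28y² + 6x - 3/14y.
Reduce S modulo (g_1, g_2) in that order:
  leading term y²: no divisor's leading term divides it; move 3/28y² to the remainder.
  leading term x: no divisor's leading term divides it; move 6x to the remainder.
  leading term y: no divisor's leading term divides it; move -3/14y to the remainder.
The remainder 3/28y² + 6x - 3/14y is nonzero, so it would be added as the next basis element.
An S-polynomial is built so that the two leading terms cancel; whether anything survives reduction is exactly the Gröbner-basis criterion.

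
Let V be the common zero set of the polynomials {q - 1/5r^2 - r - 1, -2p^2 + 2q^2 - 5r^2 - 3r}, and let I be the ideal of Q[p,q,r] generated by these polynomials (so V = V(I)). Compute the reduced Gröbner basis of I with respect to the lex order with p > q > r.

G = {p^2 - 1/25r^4 - 2/5r^3 + 11/10r^2 - 1/2r - 1, q - 1/5r^2 - r - 1}

f_1 = q - 1/5r^2 - r - 1, LT = q.
f_2 = -2p^2 + 2q^2 - 5r^2 - 3r, LT = p^2.

S(f_1,f_2): leading monomials are coprime, so the S-polynomial reduces to 0 (Buchberger's first criterion).
Every S-polynomial of the final basis reduces to 0, so we have a Gröbner basis.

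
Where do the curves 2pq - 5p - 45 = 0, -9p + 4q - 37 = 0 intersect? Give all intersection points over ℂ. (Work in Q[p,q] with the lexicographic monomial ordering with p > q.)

Compute a lex Gröbner basis by Buchberger's algorithm.
f_1 = 2pq - 5p - 45, LT = pq.
f_2 = -9p + 4q - 37, LT = p.

S(f_1,f_2): lcm = pq. S = -5/2p + 4/9q^2 - 37/9q - 45/2.
  leading term p: subtract (5/18)·f_2 from -5/2p + 4/9q^2 - 37/9q - 45/2 → 4/9q^2 - 47/9q - 110/9
  leading term q^2: no divisor's leading term divides it; move 4/9q^2 to the remainder.
  leading term q: no divisor's leading term divides it; move -47/9q to the remainder.
  leading term 1: no divisor's leading term divides it; move -110/9 to the remainder.
  remainder 4/9q^2 - 47/9q - 110/9 ≠ 0; add h_3 = 4/9q^2 - 47/9q - 110/9 to the basis.

The other S-polynomials (S(f_1,h_3), S(f_2,h_3)) all reduce to 0 modulo the current basis, so we have a Gröbner basis.
Inter-reduce: drop elements whose leading term is divisible by another's, tail-reduce, and make monic.
Reduced Gröbner basis: {p - 4/9q + 37/9, q^2 - 47/4q - 55/2}.

Elimination: the polynomial q^2 - 47/4q - 55/2 lies in the elimination ideal for q, so q ∈ {-2, 55/4}. For each such q, the remaining basis elements (now univariate) give the rest of the solution.
  q = -2: the earlier basis element becomes p + 5 = 0, giving p = -5 — point (-5, -2).
  q = 55/4: the earlier basis element becomes p - 2 = 0, giving p = 2 — point (2, 55/4).
Check: every point annihilates each of the original generators.
This is the nonlinear analogue of row-reducing a linear system.

{(-5, -2), (2, 55/4)}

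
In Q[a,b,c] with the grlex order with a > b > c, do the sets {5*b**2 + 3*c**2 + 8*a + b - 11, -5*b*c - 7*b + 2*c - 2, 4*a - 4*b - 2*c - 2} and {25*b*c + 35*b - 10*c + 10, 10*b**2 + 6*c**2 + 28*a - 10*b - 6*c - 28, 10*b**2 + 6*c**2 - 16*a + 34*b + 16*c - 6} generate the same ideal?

Yes, the ideals are equal.

Since reduced Gröbner bases are canonical representatives of ideals under a given ordering, it suffices to compute and compare them.
Buchberger on the first generating set:
f_1 = 5*b**2 + 3*c**2 + 8*a + b - 11, LT = b**2.
f_2 = -5*b*c - 7*b + 2*c - 2, LT = b*c.
f_3 = 4*a - 4*b - 2*c - 2, LT = a.

S(f_1,f_2): lcm = b**2*c. S = 3/5*c**3 + 8/5*a*c - 7/5*b**2 + 3/5*b*c - 2/5*b - 11/5*c.
  reduce S modulo (f_1, f_2, f_3):
  remainder 3/5*c**3 + 41/25*c**2 - 24/25*b + 3/5*c - 71/25 ≠ 0; add g_4 = 3/5*c**3 + 41/25*c**2 - 24/25*b + 3/5*c - 71/25 to the basis.

The other S-polynomials (S(f_1,f_3), S(f_2,f_3), S(f_1,g_4), S(f_2,g_4), S(f_3,g_4)) all reduce to 0 modulo the current basis, so we have a Gröbner basis.
Inter-reduce: drop elements whose leading term is divisible by another's, tail-reduce, and make monic.
Reduced Gröbner basis: {c**3 + 41/15*c**2 - 8/5*b + c - 71/15, b**2 + 3/5*c**2 + 9/5*b + 4/5*c - 7/5, b*c + 7/5*b - 2/5*c + 2/5, a - b - 1/2*c - 1/2}.

Buchberger on the second generating set:
h_1 = 25*b*c + 35*b - 10*c + 10, LT = b*c.
h_2 = 10*b**2 + 6*c**2 + 28*a - 10*b - 6*c - 28, LT = b**2.
h_3 = 10*b**2 + 6*c**2 - 16*a + 34*b + 16*c - 6, LT = b**2.

S(h_1,h_2): lcm = b**2*c. S = -3/5*c**3 - 14/5*a*c + 7/5*b**2 + 3/5*b*c + 3/5*c**2 + 2/5*b + 14/5*c.
  reduce S modulo (h_1, h_2, h_3):
  remainder -3/5*c**3 - 14/5*a*c - 6/25*c**2 - 98/25*a + 24/25*b + 97/25*c + 92/25 ≠ 0; add k_4 = -3/5*c**3 - 14/5*a*c - 6/25*c**2 - 98/25*a + 24/25*b + 97/25*c + 92/25 to the basis.

S(h_1,h_3): lcm = b**2*c. S = -3/5*c**3 + 8/5*a*c + 7/5*b**2 - 19/5*b*c - 8/5*c**2 + 2/5*b + 3/5*c.
  reduce S modulo (h_1, h_2, h_3, k_4):
  remainder 22/5*a*c - 11/5*c**2 + 154/25*b - 99/25*c + 44/25 ≠ 0; add k_5 = 22/5*a*c - 11/5*c**2 + 154/25*b - 99/25*c + 44/25 to the basis.

S(h_2,h_3): lcm = b**2. S = 22/5*a - 22/5*b - 11/5*c - 11/5.
  reduce S modulo (h_1, h_2, h_3, k_4, k_5):
  remainder 22/5*a - 22/5*b - 11/5*c - 11/5 ≠ 0; add k_6 = 22/5*a - 22/5*b - 11/5*c - 11/5 to the basis.

The other S-polynomials (S(h_1,k_4), S(h_2,k_4), S(h_3,k_4), S(h_1,k_5), S(h_2,k_5), S(h_3,k_5), S(k_4,k_5), S(h_1,k_6), S(h_2,k_6), S(h_3,k_6), S(k_4,k_6), S(k_5,k_6)) all reduce to 0 modulo the current basis, so we have a Gröbner basis.
Inter-reduce: drop elements whose leading term is divisible by another's, tail-reduce, and make monic.
Reduced Gröbner basis: {c**3 + 41/15*c**2 - 8/5*b + c - 71/15, b**2 + 3/5*c**2 + 9/5*b + 4/5*c - 7/5, b*c + 7/5*b - 2/5*c + 2/5, a - b - 1/2*c - 1/2}.

These coincide, so the ideals are equal.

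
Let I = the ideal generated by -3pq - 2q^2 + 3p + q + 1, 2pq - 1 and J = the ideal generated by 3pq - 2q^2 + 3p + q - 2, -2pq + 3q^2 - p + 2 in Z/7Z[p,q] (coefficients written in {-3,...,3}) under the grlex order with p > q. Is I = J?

No, the ideals differ.

Since reduced Gröbner bases are canonical representatives of ideals under a given ordering, it suffices to compute and compare them.
Buchberger on the first generating set:
f_1 = -3pq - 2q^2 + 3p + q + 1, LT = pq.
f_2 = 2pq - 1, LT = pq.

S(f_1,f_2): lcm = pq. S = 3q^2 - p + 2q - 1.
  leading term q^2: no divisor's leading term divides it; move 3q^2 to the remainder.
  leading term p: no divisor's leading term divides it; move -p to the remainder.
  leading term q: no divisor's leading term divides it; move 2q to the remainder.
  leading term 1: no divisor's leading term divides it; move -1 to the remainder.
  remainder 3q^2 - p + 2q - 1 ≠ 0; add g_3 = 3q^2 - p + 2q - 1 to the basis.

S(f_1,g_3): lcm = pq^2. S = 3q^3 - 2p^2 + 3pq + 2q^2 - 2p + 2q.
  leading term q^3: subtract (q)·g_3 from 3q^3 - 2p^2 + 3pq + 2q^2 - 2p + 2q → -2p^2 - 3pq - 2p + 3q
  leading term p^2: no divisor's leading term divides it; move -2p^2 to the remainder.
  leading term pq: subtract (1)·f_1 from -3pq - 2p + 3q → 2q^2 + 2p + 2q - 1
  leading term q^2: subtract (3)·g_3 from 2q^2 + 2p + 2q - 1 → -2p + 3q + 2
  leading term p: no divisor's leading term divides it; move -2p to the remainder.
  leading term q: no divisor's leading term divides it; move 3q to the remainder.
  leading term 1: no divisor's leading term divides it; move 2 to the remainder.
  remainder -2p^2 - 2p + 3q + 2 ≠ 0; add g_4 = -2p^2 - 2p + 3q + 2 to the basis.

S(f_2,g_3): lcm = pq^2. S = -2p^2 - 3pq - 2p + 3q.
  leading term p^2: subtract (1)·g_4 from -2p^2 - 3pq - 2p + 3q → -3pq - 2
  leading term pq: subtract (1)·f_1 from -3pq - 2 → 2q^2 - 3p - q - 3
  leading term q^2: subtract (3)·g_3 from 2q^2 - 3p - q - 3 → 0
  remainder 0.

S(f_1,g_4): lcm = p^2q. S = 3pq^2 - p^2 + pq - 2q^2 + 2p + q.
  leading term pq^2: subtract (-q)·f_1 from 3pq^2 - p^2 + pq - 2q^2 + 2p + q → -2q^3 - p^2 - 3pq - q^2 + 2p + 2q
  leading term q^3: subtract (-3q)·g_3 from -2q^3 - p^2 - 3pq - q^2 + 2p + 2q → -p^2 + pq - 2q^2 + 2p - q
  leading term p^2: subtract (-3)·g_4 from -p^2 + pq - 2q^2 + 2p - q → pq - 2q^2 + 3p + q - 1
  leading term pq: subtract (2)·f_1 from pq - 2q^2 + 3p + q - 1 → 2q^2 - 3p - q - 3
  leading term q^2: subtract (3)·g_3 from 2q^2 - 3p - q - 3 → 0
  remainder 0.

S(f_2,g_4): lcm = p^2q. S = -pq - 2q^2 + 3p + q.
  leading term pq: subtract (-2)·f_1 from -pq - 2q^2 + 3p + q → q^2 + 2p + 3q + 2
  leading term q^2: subtract (-2)·g_3 from q^2 + 2p + 3q + 2 → 0
  remainder 0.

S(g_3,g_4): leading monomials are coprime, so the S-polynomial reduces to 0 (Buchberger's first criterion).
Every S-polynomial of the final basis reduces to 0, so we have a Gröbner basis.
Inter-reduce: drop elements whose leading term is divisible by another's, tail-reduce, and make monic.
Reduced Gröbner basis: {p^2 + p + 2q - 1, pq + 3, q^2 + 2p + 3q + 2}.

Buchberger on the second generating set:
h_1 = 3pq - 2q^2 + 3p + q - 2, LT = pq.
h_2 = -2pq + 3q^2 - p + 2, LT = pq.

S(h_1,h_2): lcm = pq. S = 2q^2 - 3p - 2q - 2.
  leading term q^2: no divisor's leading term divides it; move 2q^2 to the remainder.
  leading term p: no divisor's leading term divides it; move -3p to the remainder.
  leading term q: no divisor's leading term divides it; move -2q to the remainder.
  leading term 1: no divisor's leading term divides it; move -2 to the remainder.
  remainder 2q^2 - 3p - 2q - 2 ≠ 0; add k_3 = 2q^2 - 3p - 2q - 2 to the basis.

S(h_1,k_3): lcm = pq^2. S = -3q^3 - 2p^2 + 2pq - 2q^2 + p - 3q.
  leading term q^3: subtract (2q)·k_3 from -3q^3 - 2p^2 + 2pq - 2q^2 + p - 3q → -2p^2 + pq + 2q^2 + p + q
  leading term p^2: no divisor's leading term divides it; move -2p^2 to the remainder.
  leading term pq: subtract (-2)·h_1 from pq + 2q^2 + p + q → -2q^2 + 3q + 3
  leading term q^2: subtract (-1)·k_3 from -2q^2 + 3q + 3 → -3p + q + 1
  leading term p: no divisor's leading term divides it; move -3p to the remainder.
  leading term q: no divisor's leading term divides it; move q to the remainder.
  leading term 1: no divisor's leading term divides it; move 1 to the remainder.
  remainder -2p^2 - 3p + q + 1 ≠ 0; add k_4 = -2p^2 - 3p + q + 1 to the basis.

S(h_2,k_3): lcm = pq^2. S = 2q^3 - 2p^2 - 2pq + p - q.
  leading term q^3: subtract (q)·k_3 from 2q^3 - 2p^2 - 2pq + p - q → -2p^2 + pq + 2q^2 + p + q
  leading term p^2: subtract (1)·k_4 from -2p^2 + pq + 2q^2 + p + q → pq + 2q^2 - 3p - 1
  leading term pq: subtract (-2)·h_1 from pq + 2q^2 - 3p - 1 → -2q^2 + 3p + 2q + 2
  leading term q^2: subtract (-1)·k_3 from -2q^2 + 3p + 2q + 2 → 0
  remainder 0.

S(h_1,k_4): lcm = p^2q. S = -3pq^2 + p^2 - 3q^2 - 3p - 3q.
  leading term pq^2: subtract (-q)·h_1 from -3pq^2 + p^2 - 3q^2 - 3p - 3q → -2q^3 + p^2 + 3pq - 2q^2 - 3p + 2q
  leading term q^3: subtract (-q)·k_3 from -2q^3 + p^2 + 3pq - 2q^2 - 3p + 2q → p^2 + 3q^2 - 3p
  leading term p^2: subtract (3)·k_4 from p^2 + 3q^2 - 3p → 3q^2 - p - 3q - 3
  leading term q^2: subtract (-2)·k_3 from 3q^2 - p - 3q - 3 → 0
  remainder 0.

S(h_2,k_4): lcm = p^2q. S = 2pq^2 - 3p^2 + 2pq - 3q^2 - p - 3q.
  leading term pq^2: subtract (3q)·h_1 from 2pq^2 - 3p^2 + 2pq - 3q^2 - p - 3q → -q^3 - 3p^2 + q^2 - p + 3q
  leading term q^3: subtract (3q)·k_3 from -q^3 - 3p^2 + q^2 - p + 3q → -3p^2 + 2pq - p + 2q
  leading term p^2: subtract (-2)·k_4 from -3p^2 + 2pq - p + 2q → 2pq - 3q + 2
  leading term pq: subtract (3)·h_1 from 2pq - 3q + 2 → -q^2 - 2p + q + 1
  leading term q^2: subtract (3)·k_3 from -q^2 - 2p + q + 1 → 0
  remainder 0.

S(k_3,k_4): leading monomials are coprime, so the S-polynomial reduces to 0 (Buchberger's first criterion).
Every S-polynomial of the final basis reduces to 0, so we have a Gröbner basis.
Inter-reduce: drop elements whose leading term is divisible by another's, tail-reduce, and make monic.
Reduced Gröbner basis: {p^2 - 2p + 3q + 3, pq + 2q + 1, q^2 + 2p - q - 1}.

Since the reduced bases disagree, the two ideals are not the same.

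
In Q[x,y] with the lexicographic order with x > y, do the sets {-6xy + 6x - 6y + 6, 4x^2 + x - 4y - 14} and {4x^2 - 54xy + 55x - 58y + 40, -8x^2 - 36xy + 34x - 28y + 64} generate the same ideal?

For a fixed monomial order, each ideal has a unique reduced Gröbner basis; comparing bases decides equality.
Buchberger on the first generating set:
f_1 = -6xy + 6x - 6y + 6, LT = xy.
f_2 = 4x^2 + x - 4y - 14, LT = x^2.

S(f_1,f_2): lcm = x^2y. S = -x^2 + 3/4xy - x + y^2 + 7/2y.
  leading term x^2: subtract (-1/4)·f_2 from -x^2 + 3/4xy - x + y^2 + 7/2y → 3/4xy - 3/4x + y^2 + 5/2y - 7/2
  leading term xy: subtract (-1/8)·f_1 from 3/4xy - 3/4x + y^2 + 5/2y - 7/2 → y^2 + 7/4y - 11/4
  leading term y^2: no divisor's leading term divides it; move y^2 to the remainder.
  leading term y: no divisor's leading term divides it; move 7/4y to the remainder.
  leading term 1: no divisor's leading term divides it; move -11/4 to the remainder.
  remainder y^2 + 7/4y - 11/4 ≠ 0; add g_3 = y^2 + 7/4y - 11/4 to the basis.

The other S-polynomials (S(f_1,g_3), S(f_2,g_3)) all reduce to 0 modulo the current basis, so we have a Gröbner basis.
Inter-reduce: drop elements whose leading term is divisible by another's, tail-reduce, and make monic.
Reduced Gröbner basis: {x^2 + 1/4x - y - 7/2, xy - x + y - 1, y^2 + 7/4y - 11/4}.

Buchberger on the second generating set:
h_1 = 4x^2 - 54xy + 55x - 58y + 40, LT = x^2.
h_2 = -8x^2 - 36xy + 34x - 28y + 64, LT = x^2.

S(h_1,h_2): lcm = x^2. S = -18xy + 18x - 18y + 18.
  leading term xy: no divisor's leading term divides it; move -18xy to the remainder.
  leading term x: no divisor's leading term divides it; move 18x to the remainder.
  leading term y: no divisor's leading term divides it; move -18y to the remainder.
  leading term 1: no divisor's leading term divides it; move 18 to the remainder.
  remainder -18xy + 18x - 18y + 18 ≠ 0; add k_3 = -18xy + 18x - 18y + 18 to the basis.

S(h_1,k_3): lcm = x^2y. S = x^2 - 27/2xy^2 + 51/4xy + x - 29/2y^2 + 10y.
  leading term x^2: subtract (1/4)·h_1 from x^2 - 27/2xy^2 + 51/4xy + x - 29/2y^2 + 10y → -27/2xy^2 + 105/4xy - 51/4x - 29/2y^2 + 49/2y - 10
  leading term xy^2: subtract (3/4y)·k_3 from -27/2xy^2 + 105/4xy - 51/4x - 29/2y^2 + 49/2y - 10 → 51/4xy - 51/4x - y^2 + 11y - 10
  leading term xy: subtract (-17/24)·k_3 from 51/4xy - 51/4x - y^2 + 11y - 10 → -y^2 - 7/4y + 11/4
  leading term y^2: no divisor's leading term divides it; move -y^2 to the remainder.
  leading term y: no divisor's leading term divides it; move -7/4y to the remainder.
  leading term 1: no divisor's leading term divides it; move 11/4 to the remainder.
  remainder -y^2 - 7/4y + 11/4 ≠ 0; add k_4 = -y^2 - 7/4y + 11/4 to the basis.

The other S-polynomials (S(h_2,k_3), S(h_1,k_4), S(h_2,k_4), S(k_3,k_4)) all reduce to 0 modulo the current basis, so we have a Gröbner basis.
Inter-reduce: drop elements whose leading term is divisible by another's, tail-reduce, and make monic.
Reduced Gröbner basis: {x^2 + 1/4x - y - 7/2, xy - x + y - 1, y^2 + 7/4y - 11/4}.

Same reduced basis, so the two generating sets span the same ideal.

Yes, the ideals are equal.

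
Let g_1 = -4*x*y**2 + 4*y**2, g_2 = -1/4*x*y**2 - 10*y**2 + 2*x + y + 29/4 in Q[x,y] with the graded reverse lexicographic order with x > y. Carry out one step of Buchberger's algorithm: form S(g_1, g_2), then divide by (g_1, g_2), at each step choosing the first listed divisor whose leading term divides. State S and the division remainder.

S(g_1, g_2) = -41*y**2 + 8*x + 4*y + 29; remainder on division = -41*y**2 + 8*x + 4*y + 29.

lcm(LM(g_1), LM(g_2)) = x*y**2.
S = (lcm/LT(g_1))·g_1 − (lcm/LT(g_2))·g_2 = -41*y**2 + 8*x + 4*y + 29.
Reduce S modulo (g_1, g_2) in that order:
  leading term y**2: no divisor's leading term divides it; move -41*y**2 to the remainder.
  leading term x: no divisor's leading term divides it; move 8*x to the remainder.
  leading term y: no divisor's leading term divides it; move 4*y to the remainder.
  leading term 1: no divisor's leading term divides it; move 29 to the remainder.
The remainder -41*y**2 + 8*x + 4*y + 29 is nonzero, so it would be added as the next basis element.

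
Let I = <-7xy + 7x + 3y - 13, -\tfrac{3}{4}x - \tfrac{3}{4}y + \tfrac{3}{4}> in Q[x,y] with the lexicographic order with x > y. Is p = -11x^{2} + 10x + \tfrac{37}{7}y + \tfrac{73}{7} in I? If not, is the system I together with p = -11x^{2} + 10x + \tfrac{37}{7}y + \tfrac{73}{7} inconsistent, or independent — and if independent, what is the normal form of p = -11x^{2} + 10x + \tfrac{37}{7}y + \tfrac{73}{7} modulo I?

-11x^{2} + 10x + \tfrac{37}{7}y + \tfrac{73}{7} lies in I (it reduces to 0).

First compute the reduced Gröbner basis of I by Buchberger's algorithm.
f_1 = -7xy + 7x + 3y - 13, LT = xy.
f_2 = -\tfrac{3}{4}x - \tfrac{3}{4}y + \tfrac{3}{4}, LT = x.

S(f_1,f_2): lcm = xy. S = -x - y^{2} + \tfrac{4}{7}y + \tfrac{13}{7}.
  leading term x: subtract (\tfrac{4}{3})·f_2 from -x - y^{2} + \tfrac{4}{7}y + \tfrac{13}{7} → -y^{2} + \tfrac{11}{7}y + \tfrac{6}{7}
  leading term y^{2}: no divisor's leading term divides it; move -y^{2} to the remainder.
  leading term y: no divisor's leading term divides it; move \tfrac{11}{7}y to the remainder.
  leading term 1: no divisor's leading term divides it; move \tfrac{6}{7} to the remainder.
  remainder -y^{2} + \tfrac{11}{7}y + \tfrac{6}{7} ≠ 0; add h_3 = -y^{2} + \tfrac{11}{7}y + \tfrac{6}{7} to the basis.

The other S-polynomials (S(f_1,h_3), S(f_2,h_3)) all reduce to 0 modulo the current basis, so we have a Gröbner basis.
Inter-reduce: drop elements whose leading term is divisible by another's, tail-reduce, and make monic.
Reduced Gröbner basis: {x + y - 1, y^{2} - \tfrac{11}{7}y - \tfrac{6}{7}}.
Label its elements g_1 = x + y - 1, g_2 = y^{2} - \tfrac{11}{7}y - \tfrac{6}{7}.

Reduce p = -11x^{2} + 10x + \tfrac{37}{7}y + \tfrac{73}{7} modulo G:
  leading term x^{2}: subtract (-11x)·g_1 from -11x^{2} + 10x + \tfrac{37}{7}y + \tfrac{73}{7} → 11xy - x + \tfrac{37}{7}y + \tfrac{73}{7}
  leading term xy: subtract (11y)·g_1 from 11xy - x + \tfrac{37}{7}y + \tfrac{73}{7} → -x - 11y^{2} + \tfrac{114}{7}y + \tfrac{73}{7}
  leading term x: subtract (-1)·g_1 from -x - 11y^{2} + \tfrac{114}{7}y + \tfrac{73}{7} → -11y^{2} + \tfrac{121}{7}y + \tfrac{66}{7}
  leading term y^{2}: subtract (-11)·g_2 from -11y^{2} + \tfrac{121}{7}y + \tfrac{66}{7} → 0
  normal form = 0.
Since the normal form is 0, p ∈ I.

The remainder on division by a Gröbner basis is unique — it is the normal form.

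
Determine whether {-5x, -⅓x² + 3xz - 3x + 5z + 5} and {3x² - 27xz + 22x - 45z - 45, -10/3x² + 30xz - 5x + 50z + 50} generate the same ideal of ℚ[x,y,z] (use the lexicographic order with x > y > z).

Equality of ideals is decidable: compute both reduced Gröbner bases (unique for the ordering) and check whether they agree.
Buchberger on the first generating set:
f_1 = -5x, LT = x.
f_2 = -⅓x² + 3xz - 3x + 5z + 5, LT = x².

S(f_1,f_2): lcm = x². S = 9xz - 9x + 15z + 15.
  leading term xz: subtract (-9/5z)·f_1 from 9xz - 9x + 15z + 15 → -9x + 15z + 15
  leading term x: subtract (9/5)·f_1 from -9x + 15z + 15 → 15z + 15
  leading term z: no divisor's leading term divides it; move 15z to the remainder.
  leading term 1: no divisor's leading term divides it; move 15 to the remainder.
  remainder 15z + 15 ≠ 0; add g_3 = 15z + 15 to the basis.

The other S-polynomials (S(f_1,g_3), S(f_2,g_3)) all reduce to 0 modulo the current basis, so we have a Gröbner basis.
Inter-reduce: drop elements whose leading term is divisible by another's, tail-reduce, and make monic.
Reduced Gröbner basis: {x, z + 1}.

Buchberger on the second generating set:
h_1 = 3x² - 27xz + 22x - 45z - 45, LT = x².
h_2 = -10/3x² + 30xz - 5x + 50z + 50, LT = x².

S(h_1,h_2): lcm = x². S = 35/6x.
  leading term x: no divisor's leading term divides it; move 35/6x to the remainder.
  remainder 35/6x ≠ 0; add k_3 = 35/6x to the basis.

S(h_1,k_3): lcm = x². S = -9xz + 22/3x - 15z - 15.
  leading term xz: subtract (-54/35z)·k_3 from -9xz + 22/3x - 15z - 15 → 22/3x - 15z - 15
  leading term x: subtract (44/35)·k_3 from 22/3x - 15z - 15 → -15z - 15
  leading term z: no divisor's leading term divides it; move -15z to the remainder.
  leading term 1: no divisor's leading term divides it; move -15 to the remainder.
  remainder -15z - 15 ≠ 0; add k_4 = -15z - 15 to the basis.

The other S-polynomials (S(h_2,k_3), S(h_1,k_4), S(h_2,k_4), S(k_3,k_4)) all reduce to 0 modulo the current basis, so we have a Gröbner basis.
Inter-reduce: drop elements whose leading term is divisible by another's, tail-reduce, and make monic.
Reduced Gröbner basis: {x, z + 1}.

These coincide, so the ideals are equal.
The same test decides containment: I ⊆ J iff every generator of I reduces to 0 modulo a Gröbner basis of J.

Yes, the ideals are equal.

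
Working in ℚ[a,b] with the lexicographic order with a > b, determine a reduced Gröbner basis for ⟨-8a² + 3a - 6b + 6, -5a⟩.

G = {a, b - 1}

The reduced Gröbner basis is the canonical form of the ideal for this ordering.

f_1 = -8a² + 3a - 6b + 6, LT = a².
f_2 = -5a, LT = a.

S(f_1,f_2): lcm = a². S = -⅜a + ¾b - ¾.
  leading term a: subtract (3/40)·f_2 from -⅜a + ¾b - ¾ → ¾b - ¾
  leading term b: no divisor's leading term divides it; move ¾b to the remainder.
  leading term 1: no divisor's leading term divides it; move -¾ to the remainder.
  remainder ¾b - ¾ ≠ 0; add g_3 = ¾b - ¾ to the basis.

The other S-polynomials (S(f_1,g_3), S(f_2,g_3)) all reduce to 0 modulo the current basis, so we have a Gröbner basis.
Inter-reduce: drop elements whose leading term is divisible by another's, tail-reduce, and make monic.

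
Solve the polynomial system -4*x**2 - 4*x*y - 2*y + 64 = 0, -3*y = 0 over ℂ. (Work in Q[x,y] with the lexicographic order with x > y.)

Compute a lex Gröbner basis by Buchberger's algorithm.
f_1 = -4*x**2 - 4*x*y - 2*y + 64, LT = x**2.
f_2 = -3*y, LT = y.

The S-polynomials (S(f_1,f_2)) all reduce to 0 modulo the current basis, so we have a Gröbner basis.
Inter-reduce: drop elements whose leading term is divisible by another's, tail-reduce, and make monic.
Reduced Gröbner basis: {x**2 - 16, y}.

The lex basis is triangular: the last element involves only y. Solving y = 0 gives y ∈ {0}; substituting each value into the earlier elements determines the remaining variables.
  y = 0: the earlier basis element becomes x**2 - 16 = 0, giving x = -4, 4 — points (-4, 0), (4, 0).
Zero-dimensionality of the ideal guarantees finitely many solutions over ℂ.

{(-4, 0), (4, 0)}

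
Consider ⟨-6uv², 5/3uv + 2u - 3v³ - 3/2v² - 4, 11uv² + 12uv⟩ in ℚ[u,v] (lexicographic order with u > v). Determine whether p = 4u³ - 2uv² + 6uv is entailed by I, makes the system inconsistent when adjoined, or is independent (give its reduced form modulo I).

4u³ - 2uv² + 6uv is independent of I; its normal form modulo I is 24v³ + 12v² + 32.

First compute the reduced Gröbner basis of I by Buchberger's algorithm.
f_1 = -6uv², LT = uv².
f_2 = 5/3uv + 2u - 3v³ - 3/2v² - 4, LT = uv.
f_3 = 11uv² + 12uv, LT = uv².

S(f_1,f_2): lcm = uv². S = -6/5uv + 9/5v⁴ + 9/10v³ + 12/5v.
  leading term uv: subtract (-18/25)·f_2 from -6/5uv + 9/5v⁴ + 9/10v³ + 12/5v → 36/25u + 9/5v⁴ - 63/50v³ - 27/25v² + 12/5v - 72/25
  leading term u: no divisor's leading term divides it; move 36/25u to the remainder.
  leading term v⁴: no divisor's leading term divides it; move 9/5v⁴ to the remainder.
  leading term v³: no divisor's leading term divides it; move -63/50v³ to the remainder.
  leading term v²: no divisor's leading term divides it; move -27/25v² to the remainder.
  leading term v: no divisor's leading term divides it; move 12/5v to the remainder.
  leading term 1: no divisor's leading term divides it; move -72/25 to the remainder.
  remainder 36/25u + 9/5v⁴ - 63/50v³ - 27/25v² + 12/5v - 72/25 ≠ 0; add h_4 = 36/25u + 9/5v⁴ - 63/50v³ - 27/25v² + 12/5v - 72/25 to the basis.

S(f_1,f_3): lcm = uv². S = -12/11uv.
  leading term uv: subtract (-36/55)·f_2 from -12/11uv → 72/55u - 108/55v³ - 54/55v² - 144/55
  leading term u: subtract (10/11)·h_4 from 72/55u - 108/55v³ - 54/55v² - 144/55 → -18/11v⁴ - 9/11v³ - 24/11v
  leading term v⁴: no divisor's leading term divides it; move -18/11v⁴ to the remainder.
  leading term v³: no divisor's leading term divides it; move -9/11v³ to the remainder.
  leading term v: no divisor's leading term divides it; move -24/11v to the remainder.
  remainder -18/11v⁴ - 9/11v³ - 24/11v ≠ 0; add h_5 = -18/11v⁴ - 9/11v³ - 24/11v to the basis.

The other S-polynomials (S(f_2,f_3), S(f_1,h_4), S(f_2,h_4), S(f_3,h_4), S(f_1,h_5), S(f_2,h_5), S(f_3,h_5), S(h_4,h_5)) all reduce to 0 modulo the current basis, so we have a Gröbner basis.
Inter-reduce: drop elements whose leading term is divisible by another's, tail-reduce, and make monic.
Reduced Gröbner basis: {u - 3/2v³ - ¾v² - 2, v⁴ + ½v³ + 4/3v}.
Label its elements g_1 = u - 3/2v³ - ¾v² - 2, g_2 = v⁴ + ½v³ + 4/3v.

Reduce p = 4u³ - 2uv² + 6uv modulo G:
  leading term u³: subtract (4u²)·g_1 from 4u³ - 2uv² + 6uv → 6u²v³ + 3u²v² + 8u² - 2uv² + 6uv
  leading term u²v³: subtract (6uv³)·g_1 from 6u²v³ + 3u²v² + 8u² - 2uv² + 6uv → 3u²v² + 8u² + 9uv⁶ + 9/2uv⁵ + 12uv³ - 2uv² + 6uv
  leading term u²v²: subtract (3uv²)·g_1 from 3u²v² + 8u² + 9uv⁶ + 9/2uv⁵ + 12uv³ - 2uv² + 6uv → 8u² + 9uv⁶ + 9uv⁵ + 9/4uv⁴ + 12uv³ + 4uv² + 6uv
  leading term u²: subtract (8u)·g_1 from 8u² + 9uv⁶ + 9uv⁵ + 9/4uv⁴ + 12uv³ + 4uv² + 6uv → 9uv⁶ + 9uv⁵ + 9/4uv⁴ + 24uv³ + 10uv² + 6uv + 16u
  leading term uv⁶: subtract (9v⁶)·g_1 from 9uv⁶ + 9uv⁵ + 9/4uv⁴ + 24uv³ + 10uv² + 6uv + 16u → 9uv⁵ + 9/4uv⁴ + 24uv³ + 10uv² + 6uv + 16u + 27/2v⁹ + 27/4v⁸ + 18v⁶
  leading term uv⁵: subtract (9v⁵)·g_1 from 9uv⁵ + 9/4uv⁴ + 24uv³ + 10uv² + 6uv + 16u + 27/2v⁹ + 27/4v⁸ + 18v⁶ → 9/4uv⁴ + 24uv³ + 10uv² + 6uv + 16u + 27/2v⁹ + 81/4v⁸ + 27/4v⁷ + 18v⁶ + 18v⁵
  leading term uv⁴: subtract (9/4v⁴)·g_1 from 9/4uv⁴ + 24uv³ + 10uv² + 6uv + 16u + 27/2v⁹ + 81/4v⁸ + 27/4v⁷ + 18v⁶ + 18v⁵ → 24uv³ + 10uv² + 6uv + 16u + 27/2v⁹ + 81/4v⁸ + 81/8v⁷ + 315/16v⁶ + 18v⁵ + 9/2v⁴
  leading term uv³: subtract (24v³)·g_1 from 24uv³ + 10uv² + 6uv + 16u + 27/2v⁹ + 81/4v⁸ + 81/8v⁷ + 315/16v⁶ + 18v⁵ + 9/2v⁴ → 10uv² + 6uv + 16u + 27/2v⁹ + 81/4v⁸ + 81/8v⁷ + 891/16v⁶ + 36v⁵ + 9/2v⁴ + 48v³
  leading term uv²: subtract (10v²)·g_1 from 10uv² + 6uv + 16u + 27/2v⁹ + 81/4v⁸ + 81/8v⁷ + 891/16v⁶ + 36v⁵ + 9/2v⁴ + 48v³ → 6uv + 16u + 27/2v⁹ + 81/4v⁸ + 81/8v⁷ + 891/16v⁶ + 51v⁵ + 12v⁴ + 48v³ + 20v²
  leading term uv: subtract (6v)·g_1 from 6uv + 16u + 27/2v⁹ + 81/4v⁸ + 81/8v⁷ + 891/16v⁶ + 51v⁵ + 12v⁴ + 48v³ + 20v² → 16u + 27/2v⁹ + 81/4v⁸ + 81/8v⁷ + 891/16v⁶ + 51v⁵ + 21v⁴ + 105/2v³ + 20v² + 12v
  leading term u: subtract (16)·g_1 from 16u + 27/2v⁹ + 81/4v⁸ + 81/8v⁷ + 891/16v⁶ + 51v⁵ + 21v⁴ + 105/2v³ + 20v² + 12v → 27/2v⁹ + 81/4v⁸ + 81/8v⁷ + 891/16v⁶ + 51v⁵ + 21v⁴ + 153/2v³ + 32v² + 12v + 32
  leading term v⁹: subtract (27/2v⁵)·g_2 from 27/2v⁹ + 81/4v⁸ + 81/8v⁷ + 891/16v⁶ + 51v⁵ + 21v⁴ + 153/2v³ + 32v² + 12v + 32 → 27/2v⁸ + 81/8v⁷ + 603/16v⁶ + 51v⁵ + 21v⁴ + 153/2v³ + 32v² + 12v + 32
  leading term v⁸: subtract (27/2v⁴)·g_2 from 27/2v⁸ + 81/8v⁷ + 603/16v⁶ + 51v⁵ + 21v⁴ + 153/2v³ + 32v² + 12v + 32 → 27/8v⁷ + 603/16v⁶ + 33v⁵ + 21v⁴ + 153/2v³ + 32v² + 12v + 32
  leading term v⁷: subtract (27/8v³)·g_2 from 27/8v⁷ + 603/16v⁶ + 33v⁵ + 21v⁴ + 153/2v³ + 32v² + 12v + 32 → 36v⁶ + 33v⁵ + 33/2v⁴ + 153/2v³ + 32v² + 12v + 32
  leading term v⁶: subtract (36v²)·g_2 from 36v⁶ + 33v⁵ + 33/2v⁴ + 153/2v³ + 32v² + 12v + 32 → 15v⁵ + 33/2v⁴ + 57/2v³ + 32v² + 12v + 32
  leading term v⁵: subtract (15v)·g_2 from 15v⁵ + 33/2v⁴ + 57/2v³ + 32v² + 12v + 32 → 9v⁴ + 57/2v³ + 12v² + 12v + 32
  leading term v⁴: subtract (9)·g_2 from 9v⁴ + 57/2v³ + 12v² + 12v + 32 → 24v³ + 12v² + 32
  leading term v³: no divisor's leading term divides it; move 24v³ to the remainder.
  leading term v²: no divisor's leading term divides it; move 12v² to the remainder.
  leading term 1: no divisor's leading term divides it; move 32 to the remainder.
  normal form = 24v³ + 12v² + 32.
The normal form is nonzero, so p ∉ I. Since p minus its normal form lies in I, I + (p) = I + (r) where r = 24v³ + 12v² + 32; decide whether this ideal is the whole ring.
Run Buchberger on G together with r (pairs among the g_i already reduce to 0 since G is a Gröbner basis):
g_1 = u - 3/2v³ - ¾v² - 2, LT = u.
g_2 = v⁴ + ½v³ + 4/3v, LT = v⁴.
r = 24v³ + 12v² + 32, LT = v³.

The S-polynomials (S(g_1,g_2), S(g_1,r), S(g_2,r)) all reduce to 0 modulo the current basis, so we have a Gröbner basis.
Inter-reduce: drop elements whose leading term is divisible by another's, tail-reduce, and make monic.
Reduced Gröbner basis: {u, v³ + ½v² + 4/3}.
The reduced Gröbner basis of I + (p) is {u, v³ + ½v² + 4/3} ≠ {1}, a proper ideal, so the enlarged system stays consistent: p is independent of I, with normal form 24v³ + 12v² + 32.

The remainder on division by a Gröbner basis is unique — it is the normal form.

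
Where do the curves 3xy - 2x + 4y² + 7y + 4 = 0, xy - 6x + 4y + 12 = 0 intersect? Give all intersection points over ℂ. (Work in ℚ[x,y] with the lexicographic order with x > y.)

Compute a lex Gröbner basis by Buchberger's algorithm.
f_1 = 3xy - 2x + 4y² + 7y + 4, LT = xy.
f_2 = xy - 6x + 4y + 12, LT = xy.

S(f_1,f_2): lcm = xy. S = 16/3x + 4/3y² - 5/3y - 32/3.
  reduce S modulo (f_1, f_2):
  remainder 16/3x + 4/3y² - 5/3y - 32/3 ≠ 0; add h_3 = 16/3x + 4/3y² - 5/3y - 32/3 to the basis.

S(f_1,h_3): lcm = xy. S = -⅔x - ¼y³ + 79/48y² + 13/3y + 4/3.
  reduce S modulo (f_1, f_2, h_3):
  remainder -¼y³ + 29/16y² + 33/8y ≠ 0; add h_4 = -¼y³ + 29/16y² + 33/8y to the basis.

The other S-polynomials (S(f_2,h_3), S(f_1,h_4), S(f_2,h_4), S(h_3,h_4)) all reduce to 0 modulo the current basis, so we have a Gröbner basis.
Inter-reduce: drop elements whose leading term is divisible by another's, tail-reduce, and make monic.
Reduced Gröbner basis: {x + ¼y² - 5/16y - 2, y³ - 29/4y² - 33/2y}.

Elimination: the polynomial y³ - 29/4y² - 33/2y lies in the elimination ideal for y, so y ∈ {0, 29/8 - sqrt(1897)/8, 29/8 + sqrt(1897)/8}. For each such y, the remaining basis elements (now univariate) give the rest of the solution.
  y = 0: the earlier basis element becomes x - 2 = 0, giving x = 2 — point (2, 0).
  y = 29/8 - sqrt(1897)/8: the earlier basis element becomes x - 3*sqrt(1897)/16 + 121/16 = 0, giving x = -121/16 + 3*sqrt(1897)/16 — point (-121/16 + 3*sqrt(1897)/16, 29/8 - sqrt(1897)/8).
  y = 29/8 + sqrt(1897)/8: the earlier basis element becomes x + 121/16 + 3*sqrt(1897)/16 = 0, giving x = -3*sqrt(1897)/16 - 121/16 — point (-3*sqrt(1897)/16 - 121/16, 29/8 + sqrt(1897)/8).

{(2, 0), (-121/16 + 3*sqrt(1897)/16, 29/8 - sqrt(1897)/8), (-3*sqrt(1897)/16 - 121/16, 29/8 + sqrt(1897)/8)}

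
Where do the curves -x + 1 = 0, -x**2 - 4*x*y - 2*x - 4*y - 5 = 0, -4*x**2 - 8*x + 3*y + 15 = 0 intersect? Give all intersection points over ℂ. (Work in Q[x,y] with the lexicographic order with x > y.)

Compute a lex Gröbner basis by Buchberger's algorithm.
f_1 = -x + 1, LT = x.
f_2 = -x**2 - 4*x*y - 2*x - 4*y - 5, LT = x**2.
f_3 = -4*x**2 - 8*x + 3*y + 15, LT = x**2.

S(f_1,f_2): lcm = x**2. S = -4*x*y - 3*x - 4*y - 5.
  leading term x*y: subtract (4*y)·f_1 from -4*x*y - 3*x - 4*y - 5 → -3*x - 8*y - 5
  leading term x: subtract (3)·f_1 from -3*x - 8*y - 5 → -8*y - 8
  leading term y: no divisor's leading term divides it; move -8*y to the remainder.
  leading term 1: no divisor's leading term divides it; move -8 to the remainder.
  remainder -8*y - 8 ≠ 0; add h_4 = -8*y - 8 to the basis.

The other S-polynomials (S(f_1,f_3), S(f_2,f_3), S(f_1,h_4), S(f_2,h_4), S(f_3,h_4)) all reduce to 0 modulo the current basis, so we have a Gröbner basis.
Inter-reduce: drop elements whose leading term is divisible by another's, tail-reduce, and make monic.
Reduced Gröbner basis: {x - 1, y + 1}.

Since the basis is lex-ordered, y + 1 is univariate in y. Its roots are {-1}. Back-substituting each root into the other basis elements fixes the other coordinates.
  y = -1: the earlier basis element becomes x - 1 = 0, giving x = 1 — point (1, -1).

{(1, -1)}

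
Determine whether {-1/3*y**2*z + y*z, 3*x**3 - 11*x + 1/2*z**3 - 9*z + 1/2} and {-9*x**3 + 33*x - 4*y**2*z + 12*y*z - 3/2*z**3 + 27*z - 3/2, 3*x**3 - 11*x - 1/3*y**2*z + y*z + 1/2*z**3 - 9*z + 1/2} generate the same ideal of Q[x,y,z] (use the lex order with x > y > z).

For a fixed monomial order, each ideal has a unique reduced Gröbner basis; comparing bases decides equality.
Buchberger on the first generating set:
f_1 = -1/3*y**2*z + y*z, LT = y**2*z.
f_2 = 3*x**3 - 11*x + 1/2*z**3 - 9*z + 1/2, LT = x**3.

The S-polynomials (S(f_1,f_2)) all reduce to 0 modulo the current basis, so we have a Gröbner basis.
Inter-reduce: drop elements whose leading term is divisible by another's, tail-reduce, and make monic.
Reduced Gröbner basis: {x**3 - 11/3*x + 1/6*z**3 - 3*z + 1/6, y**2*z - 3*y*z}.

Buchberger on the second generating set:
h_1 = -9*x**3 + 33*x - 4*y**2*z + 12*y*z - 3/2*z**3 + 27*z - 3/2, LT = x**3.
h_2 = 3*x**3 - 11*x - 1/3*y**2*z + y*z + 1/2*z**3 - 9*z + 1/2, LT = x**3.

S(h_1,h_2): lcm = x**3. S = 5/9*y**2*z - 5/3*y*z.
  leading term y**2*z: no divisor's leading term divides it; move 5/9*y**2*z to the remainder.
  leading term y*z: no divisor's leading term divides it; move -5/3*y*z to the remainder.
  remainder 5/9*y**2*z - 5/3*y*z ≠ 0; add k_3 = 5/9*y**2*z - 5/3*y*z to the basis.

The other S-polynomials (S(h_1,k_3), S(h_2,k_3)) all reduce to 0 modulo the current basis, so we have a Gröbner basis.
Inter-reduce: drop elements whose leading term is divisible by another's, tail-reduce, and make monic.
Reduced Gröbner basis: {x**3 - 11/3*x + 1/6*z**3 - 3*z + 1/6, y**2*z - 3*y*z}.

Same reduced basis, so the two generating sets span the same ideal.

Yes, the ideals are equal.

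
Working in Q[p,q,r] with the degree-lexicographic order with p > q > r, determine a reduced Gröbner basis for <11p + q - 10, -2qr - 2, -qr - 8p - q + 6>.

Buchberger's algorithm terminates because the ascending chain of leading-term ideals stabilizes.

f_1 = 11p + q - 10, LT = p.
f_2 = -2qr - 2, LT = qr.
f_3 = -qr - 8p - q + 6, LT = qr.

S(f_2,f_3): lcm = qr. S = -8p - q + 7.
  reduce S modulo (f_1, f_2, f_3):
  remainder -3/11q - 3/11 ≠ 0; add g_4 = -3/11q - 3/11 to the basis.

S(f_2,g_4): lcm = qr. S = -r + 1.
  reduce S modulo (f_1, f_2, f_3, g_4):
  remainder -r + 1 ≠ 0; add g_5 = -r + 1 to the basis.

The other S-polynomials (S(f_1,f_2), S(f_1,f_3), S(f_1,g_4), S(f_3,g_4), S(f_1,g_5), S(f_2,g_5), S(f_3,g_5), S(g_4,g_5)) all reduce to 0 modulo the current basis, so we have a Gröbner basis.
Inter-reduce: drop elements whose leading term is divisible by another's, tail-reduce, and make monic.

G = {p - 1, q + 1, r - 1}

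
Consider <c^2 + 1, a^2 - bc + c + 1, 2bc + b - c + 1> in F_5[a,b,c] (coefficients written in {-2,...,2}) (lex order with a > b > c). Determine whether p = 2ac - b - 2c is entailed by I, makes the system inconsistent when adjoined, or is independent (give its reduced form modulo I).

2ac - b - 2c is independent of I; its normal form modulo I is a - 2.

First compute the reduced Gröbner basis of I by Buchberger's algorithm.
f_1 = c^2 + 1, LT = c^2.
f_2 = a^2 - bc + c + 1, LT = a^2.
f_3 = 2bc + b - c + 1, LT = bc.

S(f_1,f_3): lcm = bc^2. S = 2bc + b - 2c^2 + 2c.
  leading term bc: subtract (1)·f_3 from 2bc + b - 2c^2 + 2c → -2c^2 - 2c - 1
  leading term c^2: subtract (-2)·f_1 from -2c^2 - 2c - 1 → -2c + 1
  leading term c: no divisor's leading term divides it; move -2c to the remainder.
  leading term 1: no divisor's leading term divides it; move 1 to the remainder.
  remainder -2c + 1 ≠ 0; add h_4 = -2c + 1 to the basis.

S(f_3,h_4): lcm = bc. S = b + 2c - 2.
  leading term b: no divisor's leading term divides it; move b to the remainder.
  leading term c: subtract (-1)·h_4 from 2c - 2 → -1
  leading term 1: no divisor's leading term divides it; move -1 to the remainder.
  remainder b - 1 ≠ 0; add h_5 = b - 1 to the basis.

The other S-polynomials (S(f_1,f_2), S(f_2,f_3), S(f_1,h_4), S(f_2,h_4), S(f_1,h_5), S(f_2,h_5), S(f_3,h_5), S(h_4,h_5)) all reduce to 0 modulo the current basis, so we have a Gröbner basis.
Inter-reduce: drop elements whose leading term is divisible by another's, tail-reduce, and make monic.
Reduced Gröbner basis: {a^2 + 1, b - 1, c + 2}.
Label its elements g_1 = a^2 + 1, g_2 = b - 1, g_3 = c + 2.

Reduce p = 2ac - b - 2c modulo G:
  leading term ac: subtract (2a)·g_3 from 2ac - b - 2c → a - b - 2c
  leading term a: no divisor's leading term divides it; move a to the remainder.
  leading term b: subtract (-1)·g_2 from -b - 2c → -2c - 1
  leading term c: subtract (-2)·g_3 from -2c - 1 → -2
  leading term 1: no divisor's leading term divides it; move -2 to the remainder.
  normal form = a - 2.
The normal form is nonzero, so p ∉ I. Since p minus its normal form lies in I, I + (p) = I + (r) where r = a - 2; decide whether this ideal is the whole ring.
Run Buchberger on G together with r (pairs among the g_i already reduce to 0 since G is a Gröbner basis):
g_1 = a^2 + 1, LT = a^2.
g_2 = b - 1, LT = b.
g_3 = c + 2, LT = c.
r = a - 2, LT = a.

The S-polynomials (S(g_1,g_2), S(g_1,g_3), S(g_1,r), S(g_2,g_3), S(g_2,r), S(g_3,r)) all reduce to 0 modulo the current basis, so we have a Gröbner basis.
Inter-reduce: drop elements whose leading term is divisible by another's, tail-reduce, and make monic.
Reduced Gröbner basis: {a - 2, b - 1, c + 2}.
The reduced Gröbner basis of I + (p) is {a - 2, b - 1, c + 2} ≠ {1}, a proper ideal, so the enlarged system stays consistent: p is independent of I, with normal form a - 2.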